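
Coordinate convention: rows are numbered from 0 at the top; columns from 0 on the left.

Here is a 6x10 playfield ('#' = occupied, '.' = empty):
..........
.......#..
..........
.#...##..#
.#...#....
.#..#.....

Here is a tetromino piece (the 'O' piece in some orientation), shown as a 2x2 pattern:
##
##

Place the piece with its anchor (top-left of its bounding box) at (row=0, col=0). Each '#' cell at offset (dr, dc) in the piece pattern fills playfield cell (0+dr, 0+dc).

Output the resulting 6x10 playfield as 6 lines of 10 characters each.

Answer: ##........
##.....#..
..........
.#...##..#
.#...#....
.#..#.....

Derivation:
Fill (0+0,0+0) = (0,0)
Fill (0+0,0+1) = (0,1)
Fill (0+1,0+0) = (1,0)
Fill (0+1,0+1) = (1,1)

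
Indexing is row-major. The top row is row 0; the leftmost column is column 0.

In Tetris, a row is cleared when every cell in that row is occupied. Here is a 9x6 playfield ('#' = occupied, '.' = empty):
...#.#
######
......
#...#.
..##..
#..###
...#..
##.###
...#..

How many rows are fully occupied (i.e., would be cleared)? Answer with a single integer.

Answer: 1

Derivation:
Check each row:
  row 0: 4 empty cells -> not full
  row 1: 0 empty cells -> FULL (clear)
  row 2: 6 empty cells -> not full
  row 3: 4 empty cells -> not full
  row 4: 4 empty cells -> not full
  row 5: 2 empty cells -> not full
  row 6: 5 empty cells -> not full
  row 7: 1 empty cell -> not full
  row 8: 5 empty cells -> not full
Total rows cleared: 1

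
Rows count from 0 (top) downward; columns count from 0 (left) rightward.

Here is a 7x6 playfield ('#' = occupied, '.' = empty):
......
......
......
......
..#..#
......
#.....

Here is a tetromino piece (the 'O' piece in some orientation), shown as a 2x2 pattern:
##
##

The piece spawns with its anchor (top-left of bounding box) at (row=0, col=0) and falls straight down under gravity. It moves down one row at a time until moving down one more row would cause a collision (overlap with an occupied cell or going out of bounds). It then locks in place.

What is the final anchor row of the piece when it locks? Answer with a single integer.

Spawn at (row=0, col=0). Try each row:
  row 0: fits
  row 1: fits
  row 2: fits
  row 3: fits
  row 4: fits
  row 5: blocked -> lock at row 4

Answer: 4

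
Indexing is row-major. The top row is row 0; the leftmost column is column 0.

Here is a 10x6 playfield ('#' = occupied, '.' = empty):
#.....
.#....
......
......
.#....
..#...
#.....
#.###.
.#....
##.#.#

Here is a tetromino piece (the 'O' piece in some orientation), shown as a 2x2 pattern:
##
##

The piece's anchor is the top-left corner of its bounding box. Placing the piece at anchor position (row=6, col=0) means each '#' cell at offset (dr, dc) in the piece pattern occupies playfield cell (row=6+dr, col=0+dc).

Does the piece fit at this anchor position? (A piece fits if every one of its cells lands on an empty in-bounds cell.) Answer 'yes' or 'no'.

Check each piece cell at anchor (6, 0):
  offset (0,0) -> (6,0): occupied ('#') -> FAIL
  offset (0,1) -> (6,1): empty -> OK
  offset (1,0) -> (7,0): occupied ('#') -> FAIL
  offset (1,1) -> (7,1): empty -> OK
All cells valid: no

Answer: no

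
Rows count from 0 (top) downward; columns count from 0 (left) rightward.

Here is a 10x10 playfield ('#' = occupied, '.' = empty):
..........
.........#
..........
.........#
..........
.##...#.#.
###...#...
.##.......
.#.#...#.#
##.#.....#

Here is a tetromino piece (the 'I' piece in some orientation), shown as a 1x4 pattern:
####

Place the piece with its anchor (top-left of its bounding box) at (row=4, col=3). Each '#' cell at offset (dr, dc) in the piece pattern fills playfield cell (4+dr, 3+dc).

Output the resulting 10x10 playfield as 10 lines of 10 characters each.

Answer: ..........
.........#
..........
.........#
...####...
.##...#.#.
###...#...
.##.......
.#.#...#.#
##.#.....#

Derivation:
Fill (4+0,3+0) = (4,3)
Fill (4+0,3+1) = (4,4)
Fill (4+0,3+2) = (4,5)
Fill (4+0,3+3) = (4,6)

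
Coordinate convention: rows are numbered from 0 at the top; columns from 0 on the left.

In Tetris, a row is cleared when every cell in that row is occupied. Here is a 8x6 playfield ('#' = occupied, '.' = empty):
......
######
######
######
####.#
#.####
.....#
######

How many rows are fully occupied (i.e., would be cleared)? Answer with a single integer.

Answer: 4

Derivation:
Check each row:
  row 0: 6 empty cells -> not full
  row 1: 0 empty cells -> FULL (clear)
  row 2: 0 empty cells -> FULL (clear)
  row 3: 0 empty cells -> FULL (clear)
  row 4: 1 empty cell -> not full
  row 5: 1 empty cell -> not full
  row 6: 5 empty cells -> not full
  row 7: 0 empty cells -> FULL (clear)
Total rows cleared: 4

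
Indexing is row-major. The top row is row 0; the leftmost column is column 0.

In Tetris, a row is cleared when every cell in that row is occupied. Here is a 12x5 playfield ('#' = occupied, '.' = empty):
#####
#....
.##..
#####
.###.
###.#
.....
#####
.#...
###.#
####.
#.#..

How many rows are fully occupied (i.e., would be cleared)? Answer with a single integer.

Answer: 3

Derivation:
Check each row:
  row 0: 0 empty cells -> FULL (clear)
  row 1: 4 empty cells -> not full
  row 2: 3 empty cells -> not full
  row 3: 0 empty cells -> FULL (clear)
  row 4: 2 empty cells -> not full
  row 5: 1 empty cell -> not full
  row 6: 5 empty cells -> not full
  row 7: 0 empty cells -> FULL (clear)
  row 8: 4 empty cells -> not full
  row 9: 1 empty cell -> not full
  row 10: 1 empty cell -> not full
  row 11: 3 empty cells -> not full
Total rows cleared: 3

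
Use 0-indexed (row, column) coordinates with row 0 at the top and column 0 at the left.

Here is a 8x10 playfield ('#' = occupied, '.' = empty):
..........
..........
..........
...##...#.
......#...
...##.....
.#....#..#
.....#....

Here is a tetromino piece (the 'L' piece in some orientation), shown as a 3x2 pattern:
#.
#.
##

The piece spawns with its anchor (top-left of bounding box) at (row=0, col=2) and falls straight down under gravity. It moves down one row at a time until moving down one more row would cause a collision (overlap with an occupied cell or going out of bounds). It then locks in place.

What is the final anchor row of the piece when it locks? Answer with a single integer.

Spawn at (row=0, col=2). Try each row:
  row 0: fits
  row 1: blocked -> lock at row 0

Answer: 0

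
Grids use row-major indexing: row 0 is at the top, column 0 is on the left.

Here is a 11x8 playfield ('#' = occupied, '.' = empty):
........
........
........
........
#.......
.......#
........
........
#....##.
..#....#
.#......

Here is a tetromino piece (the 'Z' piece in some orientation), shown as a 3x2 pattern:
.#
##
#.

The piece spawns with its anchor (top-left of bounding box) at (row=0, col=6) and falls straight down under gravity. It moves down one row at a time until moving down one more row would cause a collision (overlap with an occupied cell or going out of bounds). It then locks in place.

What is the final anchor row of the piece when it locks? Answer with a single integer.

Spawn at (row=0, col=6). Try each row:
  row 0: fits
  row 1: fits
  row 2: fits
  row 3: fits
  row 4: blocked -> lock at row 3

Answer: 3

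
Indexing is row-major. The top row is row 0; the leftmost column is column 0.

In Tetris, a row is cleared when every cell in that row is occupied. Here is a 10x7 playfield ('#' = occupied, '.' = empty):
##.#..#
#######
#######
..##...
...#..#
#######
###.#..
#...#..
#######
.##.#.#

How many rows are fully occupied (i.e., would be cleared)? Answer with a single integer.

Answer: 4

Derivation:
Check each row:
  row 0: 3 empty cells -> not full
  row 1: 0 empty cells -> FULL (clear)
  row 2: 0 empty cells -> FULL (clear)
  row 3: 5 empty cells -> not full
  row 4: 5 empty cells -> not full
  row 5: 0 empty cells -> FULL (clear)
  row 6: 3 empty cells -> not full
  row 7: 5 empty cells -> not full
  row 8: 0 empty cells -> FULL (clear)
  row 9: 3 empty cells -> not full
Total rows cleared: 4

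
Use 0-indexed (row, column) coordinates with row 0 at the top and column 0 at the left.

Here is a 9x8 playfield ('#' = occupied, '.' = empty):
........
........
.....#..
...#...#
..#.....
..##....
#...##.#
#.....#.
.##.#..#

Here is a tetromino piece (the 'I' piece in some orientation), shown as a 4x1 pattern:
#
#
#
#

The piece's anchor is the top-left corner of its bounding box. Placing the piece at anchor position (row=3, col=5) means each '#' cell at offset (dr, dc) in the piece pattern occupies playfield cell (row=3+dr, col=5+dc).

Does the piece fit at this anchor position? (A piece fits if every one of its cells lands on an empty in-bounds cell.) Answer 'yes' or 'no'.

Check each piece cell at anchor (3, 5):
  offset (0,0) -> (3,5): empty -> OK
  offset (1,0) -> (4,5): empty -> OK
  offset (2,0) -> (5,5): empty -> OK
  offset (3,0) -> (6,5): occupied ('#') -> FAIL
All cells valid: no

Answer: no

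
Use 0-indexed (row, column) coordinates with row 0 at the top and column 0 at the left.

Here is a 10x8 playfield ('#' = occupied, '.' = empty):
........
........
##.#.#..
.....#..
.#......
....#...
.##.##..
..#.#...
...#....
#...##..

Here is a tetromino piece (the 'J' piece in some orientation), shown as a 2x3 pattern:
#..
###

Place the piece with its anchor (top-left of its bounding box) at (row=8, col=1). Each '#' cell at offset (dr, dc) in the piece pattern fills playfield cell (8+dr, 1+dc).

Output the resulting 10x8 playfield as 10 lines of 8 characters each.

Fill (8+0,1+0) = (8,1)
Fill (8+1,1+0) = (9,1)
Fill (8+1,1+1) = (9,2)
Fill (8+1,1+2) = (9,3)

Answer: ........
........
##.#.#..
.....#..
.#......
....#...
.##.##..
..#.#...
.#.#....
######..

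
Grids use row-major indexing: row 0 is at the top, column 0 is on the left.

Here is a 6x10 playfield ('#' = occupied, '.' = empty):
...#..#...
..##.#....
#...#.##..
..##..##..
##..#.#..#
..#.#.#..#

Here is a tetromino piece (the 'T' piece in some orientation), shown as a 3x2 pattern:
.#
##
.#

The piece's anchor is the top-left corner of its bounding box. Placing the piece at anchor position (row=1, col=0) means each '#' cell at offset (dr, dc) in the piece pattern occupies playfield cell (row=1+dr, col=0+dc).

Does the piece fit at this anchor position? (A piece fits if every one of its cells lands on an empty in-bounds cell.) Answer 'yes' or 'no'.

Answer: no

Derivation:
Check each piece cell at anchor (1, 0):
  offset (0,1) -> (1,1): empty -> OK
  offset (1,0) -> (2,0): occupied ('#') -> FAIL
  offset (1,1) -> (2,1): empty -> OK
  offset (2,1) -> (3,1): empty -> OK
All cells valid: no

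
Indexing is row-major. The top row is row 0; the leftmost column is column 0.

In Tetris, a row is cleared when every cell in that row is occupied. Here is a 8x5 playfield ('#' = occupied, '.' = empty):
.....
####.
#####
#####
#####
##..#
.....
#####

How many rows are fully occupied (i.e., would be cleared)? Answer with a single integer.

Answer: 4

Derivation:
Check each row:
  row 0: 5 empty cells -> not full
  row 1: 1 empty cell -> not full
  row 2: 0 empty cells -> FULL (clear)
  row 3: 0 empty cells -> FULL (clear)
  row 4: 0 empty cells -> FULL (clear)
  row 5: 2 empty cells -> not full
  row 6: 5 empty cells -> not full
  row 7: 0 empty cells -> FULL (clear)
Total rows cleared: 4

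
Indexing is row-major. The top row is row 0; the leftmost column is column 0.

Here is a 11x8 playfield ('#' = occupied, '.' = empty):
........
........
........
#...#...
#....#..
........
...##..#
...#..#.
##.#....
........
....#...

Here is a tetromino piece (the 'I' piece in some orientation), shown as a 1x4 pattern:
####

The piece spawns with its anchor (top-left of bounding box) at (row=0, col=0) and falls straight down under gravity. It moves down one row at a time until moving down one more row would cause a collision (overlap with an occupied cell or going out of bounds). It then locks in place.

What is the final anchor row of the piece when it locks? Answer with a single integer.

Answer: 2

Derivation:
Spawn at (row=0, col=0). Try each row:
  row 0: fits
  row 1: fits
  row 2: fits
  row 3: blocked -> lock at row 2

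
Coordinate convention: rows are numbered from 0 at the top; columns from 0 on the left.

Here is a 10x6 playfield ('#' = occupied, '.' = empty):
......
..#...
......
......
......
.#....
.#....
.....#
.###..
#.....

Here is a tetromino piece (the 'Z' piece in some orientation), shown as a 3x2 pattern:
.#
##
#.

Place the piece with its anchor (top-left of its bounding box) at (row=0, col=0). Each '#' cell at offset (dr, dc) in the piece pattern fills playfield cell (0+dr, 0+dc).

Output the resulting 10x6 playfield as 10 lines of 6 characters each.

Fill (0+0,0+1) = (0,1)
Fill (0+1,0+0) = (1,0)
Fill (0+1,0+1) = (1,1)
Fill (0+2,0+0) = (2,0)

Answer: .#....
###...
#.....
......
......
.#....
.#....
.....#
.###..
#.....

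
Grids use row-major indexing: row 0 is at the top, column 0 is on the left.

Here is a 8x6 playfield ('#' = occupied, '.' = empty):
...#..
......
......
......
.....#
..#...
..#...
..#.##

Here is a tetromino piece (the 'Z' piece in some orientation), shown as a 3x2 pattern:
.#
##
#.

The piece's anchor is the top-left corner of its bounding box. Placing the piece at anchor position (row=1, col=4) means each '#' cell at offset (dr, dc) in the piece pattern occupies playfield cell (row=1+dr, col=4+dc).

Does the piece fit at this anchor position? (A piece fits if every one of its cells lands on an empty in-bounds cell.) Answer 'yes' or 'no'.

Answer: yes

Derivation:
Check each piece cell at anchor (1, 4):
  offset (0,1) -> (1,5): empty -> OK
  offset (1,0) -> (2,4): empty -> OK
  offset (1,1) -> (2,5): empty -> OK
  offset (2,0) -> (3,4): empty -> OK
All cells valid: yes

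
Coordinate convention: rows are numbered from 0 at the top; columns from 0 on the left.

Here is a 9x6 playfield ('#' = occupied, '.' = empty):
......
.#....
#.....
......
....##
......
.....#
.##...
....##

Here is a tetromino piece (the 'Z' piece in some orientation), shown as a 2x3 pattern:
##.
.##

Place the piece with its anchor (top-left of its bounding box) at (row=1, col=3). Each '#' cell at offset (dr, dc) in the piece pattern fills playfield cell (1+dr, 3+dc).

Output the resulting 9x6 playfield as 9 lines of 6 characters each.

Fill (1+0,3+0) = (1,3)
Fill (1+0,3+1) = (1,4)
Fill (1+1,3+1) = (2,4)
Fill (1+1,3+2) = (2,5)

Answer: ......
.#.##.
#...##
......
....##
......
.....#
.##...
....##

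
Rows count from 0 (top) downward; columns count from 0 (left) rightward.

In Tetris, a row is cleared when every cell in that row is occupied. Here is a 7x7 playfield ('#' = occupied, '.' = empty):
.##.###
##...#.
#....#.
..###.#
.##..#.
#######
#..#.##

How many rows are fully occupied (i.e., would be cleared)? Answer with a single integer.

Answer: 1

Derivation:
Check each row:
  row 0: 2 empty cells -> not full
  row 1: 4 empty cells -> not full
  row 2: 5 empty cells -> not full
  row 3: 3 empty cells -> not full
  row 4: 4 empty cells -> not full
  row 5: 0 empty cells -> FULL (clear)
  row 6: 3 empty cells -> not full
Total rows cleared: 1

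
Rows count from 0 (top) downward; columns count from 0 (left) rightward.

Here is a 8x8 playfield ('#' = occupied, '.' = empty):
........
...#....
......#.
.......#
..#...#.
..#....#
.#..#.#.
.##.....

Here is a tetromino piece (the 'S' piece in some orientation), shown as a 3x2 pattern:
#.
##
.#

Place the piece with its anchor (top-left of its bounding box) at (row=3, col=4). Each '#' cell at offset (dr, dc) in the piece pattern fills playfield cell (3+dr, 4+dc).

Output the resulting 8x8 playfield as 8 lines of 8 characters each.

Fill (3+0,4+0) = (3,4)
Fill (3+1,4+0) = (4,4)
Fill (3+1,4+1) = (4,5)
Fill (3+2,4+1) = (5,5)

Answer: ........
...#....
......#.
....#..#
..#.###.
..#..#.#
.#..#.#.
.##.....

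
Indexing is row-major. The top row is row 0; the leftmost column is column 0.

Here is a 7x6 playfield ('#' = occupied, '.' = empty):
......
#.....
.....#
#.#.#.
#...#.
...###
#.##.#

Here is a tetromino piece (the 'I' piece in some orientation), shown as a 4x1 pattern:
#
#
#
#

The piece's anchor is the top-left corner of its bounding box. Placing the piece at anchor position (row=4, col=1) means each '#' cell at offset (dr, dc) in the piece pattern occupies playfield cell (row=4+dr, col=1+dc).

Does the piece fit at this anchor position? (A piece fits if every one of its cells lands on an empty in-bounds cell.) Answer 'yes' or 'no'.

Check each piece cell at anchor (4, 1):
  offset (0,0) -> (4,1): empty -> OK
  offset (1,0) -> (5,1): empty -> OK
  offset (2,0) -> (6,1): empty -> OK
  offset (3,0) -> (7,1): out of bounds -> FAIL
All cells valid: no

Answer: no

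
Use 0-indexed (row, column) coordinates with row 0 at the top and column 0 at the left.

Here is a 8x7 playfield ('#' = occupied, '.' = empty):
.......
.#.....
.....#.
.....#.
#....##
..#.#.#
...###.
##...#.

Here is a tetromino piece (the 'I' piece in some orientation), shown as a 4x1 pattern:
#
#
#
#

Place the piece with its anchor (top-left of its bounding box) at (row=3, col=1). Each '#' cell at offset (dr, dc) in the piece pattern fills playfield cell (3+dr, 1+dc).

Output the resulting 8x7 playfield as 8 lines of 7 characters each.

Answer: .......
.#.....
.....#.
.#...#.
##...##
.##.#.#
.#.###.
##...#.

Derivation:
Fill (3+0,1+0) = (3,1)
Fill (3+1,1+0) = (4,1)
Fill (3+2,1+0) = (5,1)
Fill (3+3,1+0) = (6,1)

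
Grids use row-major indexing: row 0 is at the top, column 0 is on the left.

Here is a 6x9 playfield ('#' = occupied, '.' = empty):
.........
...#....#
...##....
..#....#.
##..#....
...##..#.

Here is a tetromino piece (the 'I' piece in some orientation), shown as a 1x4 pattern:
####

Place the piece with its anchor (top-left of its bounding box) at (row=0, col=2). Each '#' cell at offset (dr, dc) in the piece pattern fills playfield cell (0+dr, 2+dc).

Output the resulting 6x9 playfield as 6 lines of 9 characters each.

Answer: ..####...
...#....#
...##....
..#....#.
##..#....
...##..#.

Derivation:
Fill (0+0,2+0) = (0,2)
Fill (0+0,2+1) = (0,3)
Fill (0+0,2+2) = (0,4)
Fill (0+0,2+3) = (0,5)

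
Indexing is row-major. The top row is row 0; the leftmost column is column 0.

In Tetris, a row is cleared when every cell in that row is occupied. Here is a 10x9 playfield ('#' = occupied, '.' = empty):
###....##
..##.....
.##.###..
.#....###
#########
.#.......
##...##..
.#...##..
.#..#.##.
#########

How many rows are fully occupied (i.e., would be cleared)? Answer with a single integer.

Check each row:
  row 0: 4 empty cells -> not full
  row 1: 7 empty cells -> not full
  row 2: 4 empty cells -> not full
  row 3: 5 empty cells -> not full
  row 4: 0 empty cells -> FULL (clear)
  row 5: 8 empty cells -> not full
  row 6: 5 empty cells -> not full
  row 7: 6 empty cells -> not full
  row 8: 5 empty cells -> not full
  row 9: 0 empty cells -> FULL (clear)
Total rows cleared: 2

Answer: 2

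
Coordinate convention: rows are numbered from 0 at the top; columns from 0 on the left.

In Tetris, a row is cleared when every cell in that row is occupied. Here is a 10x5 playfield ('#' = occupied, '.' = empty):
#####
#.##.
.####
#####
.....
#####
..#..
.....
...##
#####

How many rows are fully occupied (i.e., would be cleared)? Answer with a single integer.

Check each row:
  row 0: 0 empty cells -> FULL (clear)
  row 1: 2 empty cells -> not full
  row 2: 1 empty cell -> not full
  row 3: 0 empty cells -> FULL (clear)
  row 4: 5 empty cells -> not full
  row 5: 0 empty cells -> FULL (clear)
  row 6: 4 empty cells -> not full
  row 7: 5 empty cells -> not full
  row 8: 3 empty cells -> not full
  row 9: 0 empty cells -> FULL (clear)
Total rows cleared: 4

Answer: 4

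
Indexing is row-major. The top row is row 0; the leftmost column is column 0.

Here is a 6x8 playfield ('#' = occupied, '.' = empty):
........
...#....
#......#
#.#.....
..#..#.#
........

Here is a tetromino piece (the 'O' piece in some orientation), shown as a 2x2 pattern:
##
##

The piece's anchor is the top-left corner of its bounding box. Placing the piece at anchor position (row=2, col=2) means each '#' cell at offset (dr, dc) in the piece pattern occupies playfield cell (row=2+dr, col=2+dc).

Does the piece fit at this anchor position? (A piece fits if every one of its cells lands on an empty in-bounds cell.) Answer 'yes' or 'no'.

Check each piece cell at anchor (2, 2):
  offset (0,0) -> (2,2): empty -> OK
  offset (0,1) -> (2,3): empty -> OK
  offset (1,0) -> (3,2): occupied ('#') -> FAIL
  offset (1,1) -> (3,3): empty -> OK
All cells valid: no

Answer: no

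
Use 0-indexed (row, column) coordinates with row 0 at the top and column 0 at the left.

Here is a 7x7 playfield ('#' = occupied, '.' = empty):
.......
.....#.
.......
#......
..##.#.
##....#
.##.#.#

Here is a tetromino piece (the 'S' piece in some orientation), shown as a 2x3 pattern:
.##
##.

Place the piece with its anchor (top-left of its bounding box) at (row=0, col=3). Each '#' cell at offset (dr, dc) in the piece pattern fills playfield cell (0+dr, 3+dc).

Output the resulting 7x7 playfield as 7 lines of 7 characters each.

Answer: ....##.
...###.
.......
#......
..##.#.
##....#
.##.#.#

Derivation:
Fill (0+0,3+1) = (0,4)
Fill (0+0,3+2) = (0,5)
Fill (0+1,3+0) = (1,3)
Fill (0+1,3+1) = (1,4)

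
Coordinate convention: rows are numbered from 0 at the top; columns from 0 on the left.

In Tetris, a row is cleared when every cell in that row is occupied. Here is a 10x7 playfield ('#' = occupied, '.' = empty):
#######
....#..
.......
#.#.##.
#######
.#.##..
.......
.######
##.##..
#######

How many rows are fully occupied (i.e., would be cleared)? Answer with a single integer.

Answer: 3

Derivation:
Check each row:
  row 0: 0 empty cells -> FULL (clear)
  row 1: 6 empty cells -> not full
  row 2: 7 empty cells -> not full
  row 3: 3 empty cells -> not full
  row 4: 0 empty cells -> FULL (clear)
  row 5: 4 empty cells -> not full
  row 6: 7 empty cells -> not full
  row 7: 1 empty cell -> not full
  row 8: 3 empty cells -> not full
  row 9: 0 empty cells -> FULL (clear)
Total rows cleared: 3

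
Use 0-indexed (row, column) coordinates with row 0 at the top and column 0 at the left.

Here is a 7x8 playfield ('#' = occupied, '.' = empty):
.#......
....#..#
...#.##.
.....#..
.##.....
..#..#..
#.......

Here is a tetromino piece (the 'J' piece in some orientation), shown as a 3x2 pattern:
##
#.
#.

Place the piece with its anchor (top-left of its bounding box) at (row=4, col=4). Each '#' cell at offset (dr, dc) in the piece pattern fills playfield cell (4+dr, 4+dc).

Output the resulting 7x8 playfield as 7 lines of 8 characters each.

Answer: .#......
....#..#
...#.##.
.....#..
.##.##..
..#.##..
#...#...

Derivation:
Fill (4+0,4+0) = (4,4)
Fill (4+0,4+1) = (4,5)
Fill (4+1,4+0) = (5,4)
Fill (4+2,4+0) = (6,4)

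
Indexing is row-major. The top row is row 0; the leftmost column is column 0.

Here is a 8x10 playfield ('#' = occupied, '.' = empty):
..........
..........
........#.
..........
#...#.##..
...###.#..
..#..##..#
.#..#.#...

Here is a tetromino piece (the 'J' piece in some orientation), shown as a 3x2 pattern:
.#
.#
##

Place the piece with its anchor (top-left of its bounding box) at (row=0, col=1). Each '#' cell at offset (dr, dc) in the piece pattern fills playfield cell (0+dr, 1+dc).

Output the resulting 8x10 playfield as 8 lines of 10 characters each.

Answer: ..#.......
..#.......
.##.....#.
..........
#...#.##..
...###.#..
..#..##..#
.#..#.#...

Derivation:
Fill (0+0,1+1) = (0,2)
Fill (0+1,1+1) = (1,2)
Fill (0+2,1+0) = (2,1)
Fill (0+2,1+1) = (2,2)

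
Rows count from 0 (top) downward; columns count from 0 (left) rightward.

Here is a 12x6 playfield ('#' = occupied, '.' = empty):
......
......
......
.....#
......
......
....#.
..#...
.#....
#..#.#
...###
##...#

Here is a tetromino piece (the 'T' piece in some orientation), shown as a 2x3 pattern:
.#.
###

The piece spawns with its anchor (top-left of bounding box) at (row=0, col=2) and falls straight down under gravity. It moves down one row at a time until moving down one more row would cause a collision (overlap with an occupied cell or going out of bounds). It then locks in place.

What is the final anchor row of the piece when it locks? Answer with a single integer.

Answer: 4

Derivation:
Spawn at (row=0, col=2). Try each row:
  row 0: fits
  row 1: fits
  row 2: fits
  row 3: fits
  row 4: fits
  row 5: blocked -> lock at row 4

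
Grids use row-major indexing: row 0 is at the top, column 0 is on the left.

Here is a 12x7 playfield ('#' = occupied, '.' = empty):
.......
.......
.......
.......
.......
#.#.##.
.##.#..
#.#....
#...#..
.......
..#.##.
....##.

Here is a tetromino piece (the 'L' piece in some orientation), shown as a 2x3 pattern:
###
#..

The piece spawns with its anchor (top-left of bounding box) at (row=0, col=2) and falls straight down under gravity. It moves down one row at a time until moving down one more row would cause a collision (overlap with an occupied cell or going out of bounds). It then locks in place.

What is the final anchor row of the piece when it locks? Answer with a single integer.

Answer: 3

Derivation:
Spawn at (row=0, col=2). Try each row:
  row 0: fits
  row 1: fits
  row 2: fits
  row 3: fits
  row 4: blocked -> lock at row 3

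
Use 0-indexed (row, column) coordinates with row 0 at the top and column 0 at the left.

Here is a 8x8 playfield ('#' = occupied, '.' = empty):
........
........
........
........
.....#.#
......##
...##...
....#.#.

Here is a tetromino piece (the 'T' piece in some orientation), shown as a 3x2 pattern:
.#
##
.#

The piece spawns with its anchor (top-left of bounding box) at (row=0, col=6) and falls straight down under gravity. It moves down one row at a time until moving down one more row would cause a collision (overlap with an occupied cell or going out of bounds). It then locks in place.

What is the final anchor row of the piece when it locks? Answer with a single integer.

Spawn at (row=0, col=6). Try each row:
  row 0: fits
  row 1: fits
  row 2: blocked -> lock at row 1

Answer: 1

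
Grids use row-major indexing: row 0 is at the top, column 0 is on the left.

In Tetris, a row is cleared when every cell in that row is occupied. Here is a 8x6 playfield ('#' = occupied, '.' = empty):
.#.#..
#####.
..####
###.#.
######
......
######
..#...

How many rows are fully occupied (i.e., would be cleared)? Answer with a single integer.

Answer: 2

Derivation:
Check each row:
  row 0: 4 empty cells -> not full
  row 1: 1 empty cell -> not full
  row 2: 2 empty cells -> not full
  row 3: 2 empty cells -> not full
  row 4: 0 empty cells -> FULL (clear)
  row 5: 6 empty cells -> not full
  row 6: 0 empty cells -> FULL (clear)
  row 7: 5 empty cells -> not full
Total rows cleared: 2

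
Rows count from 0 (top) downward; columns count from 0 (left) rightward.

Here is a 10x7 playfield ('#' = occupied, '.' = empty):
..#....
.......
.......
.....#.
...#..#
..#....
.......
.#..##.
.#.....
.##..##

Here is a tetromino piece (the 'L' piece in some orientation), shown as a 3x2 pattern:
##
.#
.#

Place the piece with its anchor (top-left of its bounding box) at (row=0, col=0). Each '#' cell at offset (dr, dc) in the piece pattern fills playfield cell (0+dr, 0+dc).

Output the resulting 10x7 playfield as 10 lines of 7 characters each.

Answer: ###....
.#.....
.#.....
.....#.
...#..#
..#....
.......
.#..##.
.#.....
.##..##

Derivation:
Fill (0+0,0+0) = (0,0)
Fill (0+0,0+1) = (0,1)
Fill (0+1,0+1) = (1,1)
Fill (0+2,0+1) = (2,1)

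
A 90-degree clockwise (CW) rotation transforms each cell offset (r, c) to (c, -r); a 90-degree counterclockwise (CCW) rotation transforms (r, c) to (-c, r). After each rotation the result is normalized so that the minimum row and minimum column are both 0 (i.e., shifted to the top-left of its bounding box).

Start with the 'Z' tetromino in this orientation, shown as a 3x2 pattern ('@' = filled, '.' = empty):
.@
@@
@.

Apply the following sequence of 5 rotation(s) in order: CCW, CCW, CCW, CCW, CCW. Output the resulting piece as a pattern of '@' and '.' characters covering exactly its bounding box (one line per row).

Answer: @@.
.@@

Derivation:
Start:
.@
@@
@.
After rotation 1 (CCW):
@@.
.@@
After rotation 2 (CCW):
.@
@@
@.
After rotation 3 (CCW):
@@.
.@@
After rotation 4 (CCW):
.@
@@
@.
After rotation 5 (CCW):
@@.
.@@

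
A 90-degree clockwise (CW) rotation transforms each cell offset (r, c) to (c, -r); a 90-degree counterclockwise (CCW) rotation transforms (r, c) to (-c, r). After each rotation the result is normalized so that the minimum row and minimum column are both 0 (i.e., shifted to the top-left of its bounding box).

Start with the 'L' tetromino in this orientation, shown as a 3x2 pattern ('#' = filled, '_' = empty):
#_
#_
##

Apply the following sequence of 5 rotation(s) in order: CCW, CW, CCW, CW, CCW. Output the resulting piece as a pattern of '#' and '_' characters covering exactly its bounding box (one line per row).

Start:
#_
#_
##
After rotation 1 (CCW):
__#
###
After rotation 2 (CW):
#_
#_
##
After rotation 3 (CCW):
__#
###
After rotation 4 (CW):
#_
#_
##
After rotation 5 (CCW):
__#
###

Answer: __#
###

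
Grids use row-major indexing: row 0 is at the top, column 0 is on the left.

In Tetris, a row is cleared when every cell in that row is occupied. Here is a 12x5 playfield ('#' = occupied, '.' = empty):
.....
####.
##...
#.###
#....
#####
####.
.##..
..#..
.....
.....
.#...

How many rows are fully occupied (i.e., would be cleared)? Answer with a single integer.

Check each row:
  row 0: 5 empty cells -> not full
  row 1: 1 empty cell -> not full
  row 2: 3 empty cells -> not full
  row 3: 1 empty cell -> not full
  row 4: 4 empty cells -> not full
  row 5: 0 empty cells -> FULL (clear)
  row 6: 1 empty cell -> not full
  row 7: 3 empty cells -> not full
  row 8: 4 empty cells -> not full
  row 9: 5 empty cells -> not full
  row 10: 5 empty cells -> not full
  row 11: 4 empty cells -> not full
Total rows cleared: 1

Answer: 1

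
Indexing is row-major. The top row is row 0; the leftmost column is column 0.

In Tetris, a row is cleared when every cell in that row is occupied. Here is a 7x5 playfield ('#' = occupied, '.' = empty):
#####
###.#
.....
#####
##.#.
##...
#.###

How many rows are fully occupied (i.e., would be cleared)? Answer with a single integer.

Check each row:
  row 0: 0 empty cells -> FULL (clear)
  row 1: 1 empty cell -> not full
  row 2: 5 empty cells -> not full
  row 3: 0 empty cells -> FULL (clear)
  row 4: 2 empty cells -> not full
  row 5: 3 empty cells -> not full
  row 6: 1 empty cell -> not full
Total rows cleared: 2

Answer: 2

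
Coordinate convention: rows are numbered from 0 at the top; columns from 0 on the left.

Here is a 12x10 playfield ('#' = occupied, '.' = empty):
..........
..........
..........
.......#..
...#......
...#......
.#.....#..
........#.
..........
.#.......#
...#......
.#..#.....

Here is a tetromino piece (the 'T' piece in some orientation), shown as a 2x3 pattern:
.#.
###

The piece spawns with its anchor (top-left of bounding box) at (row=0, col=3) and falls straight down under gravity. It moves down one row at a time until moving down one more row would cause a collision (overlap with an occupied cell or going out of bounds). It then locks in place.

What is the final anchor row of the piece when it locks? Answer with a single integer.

Answer: 2

Derivation:
Spawn at (row=0, col=3). Try each row:
  row 0: fits
  row 1: fits
  row 2: fits
  row 3: blocked -> lock at row 2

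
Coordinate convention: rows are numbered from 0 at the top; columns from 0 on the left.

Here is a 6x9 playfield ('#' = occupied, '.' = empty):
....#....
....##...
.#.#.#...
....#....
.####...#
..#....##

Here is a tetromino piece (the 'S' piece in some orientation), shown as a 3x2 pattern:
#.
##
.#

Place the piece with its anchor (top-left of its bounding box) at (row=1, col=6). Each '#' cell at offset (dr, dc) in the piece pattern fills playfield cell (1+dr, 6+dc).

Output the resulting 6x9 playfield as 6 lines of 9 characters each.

Answer: ....#....
....###..
.#.#.###.
....#..#.
.####...#
..#....##

Derivation:
Fill (1+0,6+0) = (1,6)
Fill (1+1,6+0) = (2,6)
Fill (1+1,6+1) = (2,7)
Fill (1+2,6+1) = (3,7)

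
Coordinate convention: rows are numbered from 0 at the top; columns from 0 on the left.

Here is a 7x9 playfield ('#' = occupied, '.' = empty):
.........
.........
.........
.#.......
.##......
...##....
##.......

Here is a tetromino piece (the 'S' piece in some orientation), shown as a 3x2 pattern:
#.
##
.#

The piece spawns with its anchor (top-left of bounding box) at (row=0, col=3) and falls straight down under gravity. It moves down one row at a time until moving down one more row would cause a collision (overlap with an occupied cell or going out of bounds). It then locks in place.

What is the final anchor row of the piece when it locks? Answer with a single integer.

Answer: 2

Derivation:
Spawn at (row=0, col=3). Try each row:
  row 0: fits
  row 1: fits
  row 2: fits
  row 3: blocked -> lock at row 2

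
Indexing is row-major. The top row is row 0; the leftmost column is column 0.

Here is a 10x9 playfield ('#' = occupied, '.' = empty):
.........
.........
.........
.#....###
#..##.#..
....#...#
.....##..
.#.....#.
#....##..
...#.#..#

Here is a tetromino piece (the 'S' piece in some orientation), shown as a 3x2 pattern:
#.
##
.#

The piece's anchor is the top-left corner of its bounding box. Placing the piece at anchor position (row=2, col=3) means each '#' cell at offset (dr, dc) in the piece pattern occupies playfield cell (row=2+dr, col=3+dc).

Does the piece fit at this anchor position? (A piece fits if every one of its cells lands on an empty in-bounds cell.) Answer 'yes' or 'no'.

Check each piece cell at anchor (2, 3):
  offset (0,0) -> (2,3): empty -> OK
  offset (1,0) -> (3,3): empty -> OK
  offset (1,1) -> (3,4): empty -> OK
  offset (2,1) -> (4,4): occupied ('#') -> FAIL
All cells valid: no

Answer: no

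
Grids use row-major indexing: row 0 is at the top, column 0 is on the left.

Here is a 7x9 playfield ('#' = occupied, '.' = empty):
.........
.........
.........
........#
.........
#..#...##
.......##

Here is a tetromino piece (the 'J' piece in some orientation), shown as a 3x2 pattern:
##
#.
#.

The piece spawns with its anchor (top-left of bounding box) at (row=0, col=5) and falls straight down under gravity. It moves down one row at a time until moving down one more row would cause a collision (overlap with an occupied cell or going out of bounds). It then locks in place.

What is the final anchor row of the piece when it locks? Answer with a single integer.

Answer: 4

Derivation:
Spawn at (row=0, col=5). Try each row:
  row 0: fits
  row 1: fits
  row 2: fits
  row 3: fits
  row 4: fits
  row 5: blocked -> lock at row 4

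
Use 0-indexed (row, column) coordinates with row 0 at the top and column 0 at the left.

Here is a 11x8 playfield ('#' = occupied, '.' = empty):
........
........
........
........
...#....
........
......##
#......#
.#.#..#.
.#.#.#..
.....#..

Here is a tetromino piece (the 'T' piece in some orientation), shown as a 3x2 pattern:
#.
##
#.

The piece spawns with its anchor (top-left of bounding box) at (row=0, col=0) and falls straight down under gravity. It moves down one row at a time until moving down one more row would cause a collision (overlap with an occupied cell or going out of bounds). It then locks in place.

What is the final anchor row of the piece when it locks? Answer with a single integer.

Spawn at (row=0, col=0). Try each row:
  row 0: fits
  row 1: fits
  row 2: fits
  row 3: fits
  row 4: fits
  row 5: blocked -> lock at row 4

Answer: 4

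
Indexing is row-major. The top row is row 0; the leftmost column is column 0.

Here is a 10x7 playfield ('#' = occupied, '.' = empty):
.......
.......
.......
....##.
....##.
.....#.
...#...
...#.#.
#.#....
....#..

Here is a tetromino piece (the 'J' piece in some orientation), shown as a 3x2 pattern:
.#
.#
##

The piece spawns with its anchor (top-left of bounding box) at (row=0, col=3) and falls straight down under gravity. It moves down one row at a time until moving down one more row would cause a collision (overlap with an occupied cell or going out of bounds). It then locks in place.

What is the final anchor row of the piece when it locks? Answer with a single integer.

Spawn at (row=0, col=3). Try each row:
  row 0: fits
  row 1: blocked -> lock at row 0

Answer: 0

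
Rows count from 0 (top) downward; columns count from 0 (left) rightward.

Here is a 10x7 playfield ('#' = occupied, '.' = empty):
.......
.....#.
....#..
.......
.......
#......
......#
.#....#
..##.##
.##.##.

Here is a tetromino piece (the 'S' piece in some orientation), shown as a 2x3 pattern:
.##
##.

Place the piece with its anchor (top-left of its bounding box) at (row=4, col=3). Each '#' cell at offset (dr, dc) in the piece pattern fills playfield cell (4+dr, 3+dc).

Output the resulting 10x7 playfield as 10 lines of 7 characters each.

Answer: .......
.....#.
....#..
.......
....##.
#..##..
......#
.#....#
..##.##
.##.##.

Derivation:
Fill (4+0,3+1) = (4,4)
Fill (4+0,3+2) = (4,5)
Fill (4+1,3+0) = (5,3)
Fill (4+1,3+1) = (5,4)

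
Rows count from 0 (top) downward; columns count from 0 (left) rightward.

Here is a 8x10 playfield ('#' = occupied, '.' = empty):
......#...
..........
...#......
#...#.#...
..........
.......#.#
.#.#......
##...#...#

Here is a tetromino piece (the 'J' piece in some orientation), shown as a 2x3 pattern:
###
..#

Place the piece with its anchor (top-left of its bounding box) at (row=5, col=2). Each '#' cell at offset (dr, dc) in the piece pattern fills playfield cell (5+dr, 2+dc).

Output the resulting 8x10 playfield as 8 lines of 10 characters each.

Answer: ......#...
..........
...#......
#...#.#...
..........
..###..#.#
.#.##.....
##...#...#

Derivation:
Fill (5+0,2+0) = (5,2)
Fill (5+0,2+1) = (5,3)
Fill (5+0,2+2) = (5,4)
Fill (5+1,2+2) = (6,4)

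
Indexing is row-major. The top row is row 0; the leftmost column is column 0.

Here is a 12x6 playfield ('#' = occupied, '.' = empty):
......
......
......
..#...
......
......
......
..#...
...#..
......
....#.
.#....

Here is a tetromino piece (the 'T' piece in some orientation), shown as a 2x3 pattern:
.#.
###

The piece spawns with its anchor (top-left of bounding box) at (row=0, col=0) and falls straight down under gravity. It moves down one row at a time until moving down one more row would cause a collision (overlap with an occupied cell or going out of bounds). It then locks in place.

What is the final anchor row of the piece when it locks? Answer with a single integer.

Spawn at (row=0, col=0). Try each row:
  row 0: fits
  row 1: fits
  row 2: blocked -> lock at row 1

Answer: 1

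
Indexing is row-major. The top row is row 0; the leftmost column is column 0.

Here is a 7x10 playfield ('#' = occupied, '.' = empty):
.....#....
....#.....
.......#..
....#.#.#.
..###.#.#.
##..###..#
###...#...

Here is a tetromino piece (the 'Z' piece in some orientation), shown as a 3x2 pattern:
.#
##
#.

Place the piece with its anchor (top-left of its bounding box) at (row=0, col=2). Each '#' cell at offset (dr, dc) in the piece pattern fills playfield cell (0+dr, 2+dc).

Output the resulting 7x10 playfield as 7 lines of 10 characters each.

Answer: ...#.#....
..###.....
..#....#..
....#.#.#.
..###.#.#.
##..###..#
###...#...

Derivation:
Fill (0+0,2+1) = (0,3)
Fill (0+1,2+0) = (1,2)
Fill (0+1,2+1) = (1,3)
Fill (0+2,2+0) = (2,2)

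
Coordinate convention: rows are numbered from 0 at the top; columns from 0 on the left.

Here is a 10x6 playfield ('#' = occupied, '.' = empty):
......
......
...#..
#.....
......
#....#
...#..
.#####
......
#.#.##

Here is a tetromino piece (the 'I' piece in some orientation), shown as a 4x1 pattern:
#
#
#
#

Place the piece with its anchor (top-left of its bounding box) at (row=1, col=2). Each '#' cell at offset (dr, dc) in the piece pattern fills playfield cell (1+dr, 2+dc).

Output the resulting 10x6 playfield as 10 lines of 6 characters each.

Fill (1+0,2+0) = (1,2)
Fill (1+1,2+0) = (2,2)
Fill (1+2,2+0) = (3,2)
Fill (1+3,2+0) = (4,2)

Answer: ......
..#...
..##..
#.#...
..#...
#....#
...#..
.#####
......
#.#.##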